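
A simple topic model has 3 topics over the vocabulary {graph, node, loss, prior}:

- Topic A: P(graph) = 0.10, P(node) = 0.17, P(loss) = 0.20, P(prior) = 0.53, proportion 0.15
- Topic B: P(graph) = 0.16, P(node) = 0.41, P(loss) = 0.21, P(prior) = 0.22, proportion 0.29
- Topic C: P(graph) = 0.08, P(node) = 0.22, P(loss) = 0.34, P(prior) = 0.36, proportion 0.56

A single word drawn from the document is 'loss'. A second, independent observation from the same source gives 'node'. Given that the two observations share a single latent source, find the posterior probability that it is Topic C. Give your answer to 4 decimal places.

0.5821

By Bayes' theorem, P(k | x) = π_k f_k(x) / Σ_j π_j f_j(x).
Since both observations come from the same component, the likelihood for component k is f_k(x₁)·f_k(x₂).
  L_A = [0.2] × [0.17] = 0.034
  L_B = [0.21] × [0.41] = 0.0861
  L_C = [0.34] × [0.22] = 0.0748
Multiply by the mixture weights:
  π_A·L_A = 0.15 × 0.034 = 0.0051
  π_B·L_B = 0.29 × 0.0861 = 0.024969
  π_C·L_C = 0.56 × 0.0748 = 0.041888
Normaliser: 0.0051 + 0.024969 + 0.041888 = 0.071957
P(Topic C | data) = 0.041888 / 0.071957 ≈ 0.5821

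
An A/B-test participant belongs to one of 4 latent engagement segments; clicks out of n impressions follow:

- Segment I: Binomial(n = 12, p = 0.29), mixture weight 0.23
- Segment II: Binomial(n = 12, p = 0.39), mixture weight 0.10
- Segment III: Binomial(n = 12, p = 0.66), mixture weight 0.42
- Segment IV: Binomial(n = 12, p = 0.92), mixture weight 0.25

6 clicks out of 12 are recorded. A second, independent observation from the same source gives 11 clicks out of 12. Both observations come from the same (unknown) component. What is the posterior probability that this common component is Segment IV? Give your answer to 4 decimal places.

The responsibility of component k is π_k f_k(x) divided by Σ_j π_j f_j(x).
Since both observations come from the same component, the likelihood for component k is f_k(x₁)·f_k(x₂).
  p_I = [0.0704061] × [1.03948e-05] = 7.31859e-07
  p_II = [0.167509] × [0.000232392] = 3.89278e-05
  p_III = [0.11798] × [0.0422322] = 0.00498256
  p_IV = [0.000146872] × [0.383652] = 5.63477e-05
Prior × likelihood for each component:
  π_I·p_I = 0.23 × 7.31859e-07 = 1.68328e-07
  π_II·p_II = 0.10 × 3.89278e-05 = 3.89278e-06
  π_III·p_III = 0.42 × 0.00498256 = 0.00209268
  π_IV·p_IV = 0.25 × 5.63477e-05 = 1.40869e-05
Denominator: 1.68328e-07 + 3.89278e-06 + 0.00209268 + 1.40869e-05 = 0.00211082
P(Segment IV | x₁,x₂) ≈ 0.0067

0.0067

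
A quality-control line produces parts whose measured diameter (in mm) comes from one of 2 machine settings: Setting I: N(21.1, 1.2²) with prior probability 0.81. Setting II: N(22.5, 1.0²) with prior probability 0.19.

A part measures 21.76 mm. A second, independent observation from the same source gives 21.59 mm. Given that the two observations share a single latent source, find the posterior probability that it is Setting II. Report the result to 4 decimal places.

The responsibility of component k is π_k f_k(x) divided by Σ_j π_j f_j(x).
Since both observations come from the same component, the likelihood for component k is f_k(x₁)·f_k(x₂).
  p_I = [0.285787] × [0.30586] = 0.0874106
  p_II = [0.303389] × [0.263688] = 0.0800001
Prior × likelihood for each component:
  π_I·p_I = 0.81 × 0.0874106 = 0.0708026
  π_II·p_II = 0.19 × 0.0800001 = 0.0152
Marginal: 0.0708026 + 0.0152 = 0.0860026
Responsibility of Setting II: 0.0152 / 0.0860026 ≈ 0.1767

0.1767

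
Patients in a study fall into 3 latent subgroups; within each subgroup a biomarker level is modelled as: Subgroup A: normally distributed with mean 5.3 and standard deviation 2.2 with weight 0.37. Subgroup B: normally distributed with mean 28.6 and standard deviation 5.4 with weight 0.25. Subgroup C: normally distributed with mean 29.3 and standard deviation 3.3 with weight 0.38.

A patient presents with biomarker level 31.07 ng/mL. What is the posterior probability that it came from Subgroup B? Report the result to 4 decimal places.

Apply Bayes' rule: the posterior for each component is proportional to its prior times its likelihood at x.
Component likelihoods at x = 31.07 ng/mL:
  L_A = (1/(2.2·√(2π)))·exp(−(31.07−5.3)²/(2·2.2²)) = 0.181337·exp(-68.60464) = 2.90986e-31
  L_B = (1/(5.4·√(2π)))·exp(−(31.07−28.6)²/(2·5.4²)) = 0.073878·exp(-0.10461) = 0.0665402
  L_C = (1/(3.3·√(2π)))·exp(−(31.07−29.3)²/(2·3.3²)) = 0.120892·exp(-0.14384) = 0.104695
Weight by the priors:
  P(Z=A)·L_A = 0.37 × 2.90986e-31 = 1.07665e-31
  P(Z=B)·L_B = 0.25 × 0.0665402 = 0.0166351
  P(Z=C)·L_C = 0.38 × 0.104695 = 0.0397841
Sum: 1.07665e-31 + 0.0166351 + 0.0397841 = 0.0564192
P(Subgroup B | 31.07 ng/mL) ≈ 0.2948

0.2948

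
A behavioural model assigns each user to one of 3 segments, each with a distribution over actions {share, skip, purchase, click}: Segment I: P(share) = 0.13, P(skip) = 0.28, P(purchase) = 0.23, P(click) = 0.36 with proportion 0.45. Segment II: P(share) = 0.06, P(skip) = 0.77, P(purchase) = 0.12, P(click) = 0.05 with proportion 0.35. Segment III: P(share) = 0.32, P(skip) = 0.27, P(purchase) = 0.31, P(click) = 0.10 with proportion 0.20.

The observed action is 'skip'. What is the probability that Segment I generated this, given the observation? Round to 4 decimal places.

0.2803

P(component k | x) = π_k·f_k(x) / marginal(x), where marginal(x) = Σ_j π_j·f_j(x).
Component likelihoods at x = 'skip':
  f_I = P(skip | comp) = 0.28
  f_II = P(skip | comp) = 0.77
  f_III = P(skip | comp) = 0.27
Weight by the priors:
  π_I·f_I = 0.45 × 0.28 = 0.126
  π_II·f_II = 0.35 × 0.77 = 0.2695
  π_III·f_III = 0.20 × 0.27 = 0.054
Denominator: 0.126 + 0.2695 + 0.054 = 0.4495
So the posterior for Segment I is 0.126 / 0.4495 ≈ 0.2803.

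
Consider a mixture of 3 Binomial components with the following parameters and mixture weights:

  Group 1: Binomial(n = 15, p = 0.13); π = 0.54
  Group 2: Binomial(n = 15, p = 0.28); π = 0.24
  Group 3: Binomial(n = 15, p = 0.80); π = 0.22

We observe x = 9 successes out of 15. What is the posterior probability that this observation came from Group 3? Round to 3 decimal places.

0.841

Apply Bayes' rule: the posterior for each component is proportional to its prior times its likelihood at x.
Evaluate each component's likelihood at the observed value:
  p_1 = C(15,9)·0.13^9·0.87^6 = 5005·1.06045e-08·0.433626 = 2.30149e-05
  p_2 = C(15,9)·0.28^9·0.72^6 = 5005·1.05785e-05·0.139314 = 0.00737601
  p_3 = C(15,9)·0.80^9·0.20^6 = 5005·0.134218·6.4e-05 = 0.0429926
Prior × likelihood for each component:
  w_1·p_1 = 0.54 × 2.30149e-05 = 1.24281e-05
  w_2·p_2 = 0.24 × 0.00737601 = 0.00177024
  w_3·p_3 = 0.22 × 0.0429926 = 0.00945838
Evidence: 1.24281e-05 + 0.00177024 + 0.00945838 = 0.011241
So the posterior for Group 3 is 0.00945838 / 0.011241 ≈ 0.841.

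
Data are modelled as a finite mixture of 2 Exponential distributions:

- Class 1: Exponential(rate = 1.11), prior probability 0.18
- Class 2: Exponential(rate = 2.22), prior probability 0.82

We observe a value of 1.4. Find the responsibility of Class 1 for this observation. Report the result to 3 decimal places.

P(component k | x) = w_k·f_k(x) / marginal(x), where marginal(x) = Σ_j w_j·f_j(x).
Component likelihoods at x = 1.4:
  p_1 = 1.11·e^(−1.11·1.4) = 1.11·e^(−1.5540) = 0.234655
  p_2 = 2.22·e^(−2.22·1.4) = 2.22·e^(−3.1080) = 0.0992123
Prior × likelihood for each component:
  w_1·p_1 = 0.18 × 0.234655 = 0.0422379
  w_2·p_2 = 0.82 × 0.0992123 = 0.0813541
Sum: 0.0422379 + 0.0813541 = 0.123592
P(Class 1 | the observation) ≈ 0.342

0.342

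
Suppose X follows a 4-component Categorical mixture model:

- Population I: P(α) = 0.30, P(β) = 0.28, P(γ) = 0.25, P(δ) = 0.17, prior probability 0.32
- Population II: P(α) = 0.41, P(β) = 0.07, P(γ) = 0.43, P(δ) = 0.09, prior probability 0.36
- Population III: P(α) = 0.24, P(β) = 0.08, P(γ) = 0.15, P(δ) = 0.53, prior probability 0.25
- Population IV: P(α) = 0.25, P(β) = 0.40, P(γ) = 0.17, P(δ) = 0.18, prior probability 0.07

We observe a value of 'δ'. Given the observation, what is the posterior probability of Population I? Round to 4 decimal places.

0.2346

P(component k | x) = P(Z=k)·f_k(x) / marginal(x), where marginal(x) = Σ_j P(Z=j)·f_j(x).
Component likelihoods at x = 'δ':
  f_I = 0.17
  f_II = 0.09
  f_III = 0.53
  f_IV = 0.18
Unnormalised posteriors:
  P(Z=I)·f_I = 0.32 × 0.17 = 0.0544
  P(Z=II)·f_II = 0.36 × 0.09 = 0.0324
  P(Z=III)·f_III = 0.25 × 0.53 = 0.1325
  P(Z=IV)·f_IV = 0.07 × 0.18 = 0.0126
Normaliser: 0.0544 + 0.0324 + 0.1325 + 0.0126 = 0.2319
P(Population I | x) ≈ 0.2346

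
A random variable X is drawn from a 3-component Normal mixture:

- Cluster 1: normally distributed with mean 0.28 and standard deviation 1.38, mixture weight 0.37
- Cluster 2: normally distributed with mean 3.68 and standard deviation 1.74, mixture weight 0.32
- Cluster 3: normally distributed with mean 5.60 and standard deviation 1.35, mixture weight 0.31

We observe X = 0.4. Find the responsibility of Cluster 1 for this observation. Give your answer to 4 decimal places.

0.8952

Apply Bayes' rule: the posterior for each component is proportional to its prior times its likelihood at x.
Normal densities:
  f_1 = 0.287998
  f_2 = 0.0387919
  f_3 = 0.000177343
Unnormalised posteriors:
  w_1·f_1 = 0.37 × 0.287998 = 0.106559
  w_2·f_2 = 0.32 × 0.0387919 = 0.0124134
  w_3·f_3 = 0.31 × 0.000177343 = 5.49764e-05
Denominator: 0.106559 + 0.0124134 + 5.49764e-05 = 0.119028
P(Cluster 1 | x) = 0.106559 / 0.119028 ≈ 0.8952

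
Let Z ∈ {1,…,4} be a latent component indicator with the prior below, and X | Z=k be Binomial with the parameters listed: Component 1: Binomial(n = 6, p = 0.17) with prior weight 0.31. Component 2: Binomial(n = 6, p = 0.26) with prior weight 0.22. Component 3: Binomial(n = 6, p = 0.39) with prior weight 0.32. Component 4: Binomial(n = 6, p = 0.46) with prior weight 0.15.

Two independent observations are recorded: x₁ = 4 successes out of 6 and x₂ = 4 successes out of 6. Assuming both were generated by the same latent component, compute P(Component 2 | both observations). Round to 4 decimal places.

Apply Bayes' rule: the posterior for each component is proportional to its prior times its likelihood at x.
Since both observations come from the same component, the likelihood for component k is f_k(x₁)·f_k(x₂).
  f_1 = [0.00863064] × [0.00863064] = 7.4488e-05
  f_2 = [0.037536] × [0.037536] = 0.00140895
  f_3 = [0.129125] × [0.129125] = 0.0166732
  f_4 = [0.195844] × [0.195844] = 0.0383548
Multiply by the mixture weights:
  P(Z=1)·f_1 = 0.31 × 7.4488e-05 = 2.30913e-05
  P(Z=2)·f_2 = 0.22 × 0.00140895 = 0.000309969
  P(Z=3)·f_3 = 0.32 × 0.0166732 = 0.00533542
  P(Z=4)·f_4 = 0.15 × 0.0383548 = 0.00575323
Marginal: 2.30913e-05 + 0.000309969 + 0.00533542 + 0.00575323 = 0.0114217
Responsibility of Component 2: 0.000309969 / 0.0114217 ≈ 0.0271

0.0271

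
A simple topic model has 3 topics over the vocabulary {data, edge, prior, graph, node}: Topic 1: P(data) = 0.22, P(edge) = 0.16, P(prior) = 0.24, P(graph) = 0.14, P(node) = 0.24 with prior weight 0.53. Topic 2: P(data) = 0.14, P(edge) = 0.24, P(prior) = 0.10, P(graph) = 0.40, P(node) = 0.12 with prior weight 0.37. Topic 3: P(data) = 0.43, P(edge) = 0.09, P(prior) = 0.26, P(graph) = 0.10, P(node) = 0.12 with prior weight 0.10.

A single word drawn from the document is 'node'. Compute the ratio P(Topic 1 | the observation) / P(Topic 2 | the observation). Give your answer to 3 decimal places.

2.865

The posterior odds equal the prior odds times the likelihood ratio: (π_i/π_j)·(f_i(x)/f_j(x)).
Categorical probabilities:
  L_1 = 0.24
  L_2 = 0.12
  L_3 = 0.12
0.1272 / 0.0444 ≈ 2.865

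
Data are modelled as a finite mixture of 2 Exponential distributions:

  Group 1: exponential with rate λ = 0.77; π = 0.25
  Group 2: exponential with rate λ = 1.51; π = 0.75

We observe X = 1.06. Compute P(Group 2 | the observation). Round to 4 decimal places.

0.7286

By Bayes' theorem, P(k | x) = π_k f_k(x) / Σ_j π_j f_j(x).
Exponential densities:
  f_1 = 0.77·e^(−0.77·1.06) = 0.77·e^(−0.8162) = 0.340424
  f_2 = 1.51·e^(−1.51·1.06) = 1.51·e^(−1.6006) = 0.304681
Multiply by the mixture weights:
  π_1·f_1 = 0.25 × 0.340424 = 0.0851059
  π_2·f_2 = 0.75 × 0.304681 = 0.228511
Denominator: 0.0851059 + 0.228511 = 0.313617
Responsibility of Group 2: 0.228511 / 0.313617 ≈ 0.7286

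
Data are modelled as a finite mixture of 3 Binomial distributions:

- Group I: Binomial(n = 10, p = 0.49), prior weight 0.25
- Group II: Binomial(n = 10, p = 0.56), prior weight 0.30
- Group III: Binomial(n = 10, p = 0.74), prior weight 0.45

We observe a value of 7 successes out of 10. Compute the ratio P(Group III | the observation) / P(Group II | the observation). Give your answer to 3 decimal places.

2.178

The posterior odds equal the prior odds times the likelihood ratio: (w_i/w_j)·(f_i(x)/f_j(x)).
Evaluate each component's likelihood at the observed value:
  p_I = C(10,7)·0.49^7·0.51^3 = 120·0.00678223·0.132651 = 0.10796
  p_II = C(10,7)·0.56^7·0.44^3 = 120·0.0172709·0.085184 = 0.176545
  p_III = C(10,7)·0.74^7·0.26^3 = 120·0.121513·0.017576 = 0.256285
Odds = (0.45/0.30) × (0.256285/0.176545) = 1.5 × 1.45167 ≈ 2.178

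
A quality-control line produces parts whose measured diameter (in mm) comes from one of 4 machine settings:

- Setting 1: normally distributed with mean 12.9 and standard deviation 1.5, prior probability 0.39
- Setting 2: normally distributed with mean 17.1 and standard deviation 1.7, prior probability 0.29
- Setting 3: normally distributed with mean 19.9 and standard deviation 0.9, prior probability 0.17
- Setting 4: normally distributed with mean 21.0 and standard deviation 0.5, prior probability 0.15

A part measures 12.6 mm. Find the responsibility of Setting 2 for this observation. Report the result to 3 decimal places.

The responsibility of component k is P(Z=k) f_k(x) divided by Σ_j P(Z=j) f_j(x).
Normal densities:
  L_1 = (1/(1.5·√(2π)))·exp(−(12.6−12.9)²/(2·1.5²)) = 0.265962·exp(-0.02000) = 0.260695
  L_2 = (1/(1.7·√(2π)))·exp(−(12.6−17.1)²/(2·1.7²)) = 0.234672·exp(-3.50346) = 0.007062
  L_3 = (1/(0.9·√(2π)))·exp(−(12.6−19.9)²/(2·0.9²)) = 0.443269·exp(-32.89506) = 2.29363e-15
  L_4 = (1/(0.5·√(2π)))·exp(−(12.6−21.0)²/(2·0.5²)) = 0.797885·exp(-141.12000) = 4.11436e-62
Unnormalised posteriors:
  P(Z=1)·L_1 = 0.39 × 0.260695 = 0.101671
  P(Z=2)·L_2 = 0.29 × 0.007062 = 0.00204798
  P(Z=3)·L_3 = 0.17 × 2.29363e-15 = 3.89917e-16
  P(Z=4)·L_4 = 0.15 × 4.11436e-62 = 6.17155e-63
Marginal: 0.101671 + 0.00204798 + 3.89917e-16 + 6.17155e-63 = 0.103719
P(Setting 2 | x) = 0.00204798 / 0.103719 ≈ 0.020

0.020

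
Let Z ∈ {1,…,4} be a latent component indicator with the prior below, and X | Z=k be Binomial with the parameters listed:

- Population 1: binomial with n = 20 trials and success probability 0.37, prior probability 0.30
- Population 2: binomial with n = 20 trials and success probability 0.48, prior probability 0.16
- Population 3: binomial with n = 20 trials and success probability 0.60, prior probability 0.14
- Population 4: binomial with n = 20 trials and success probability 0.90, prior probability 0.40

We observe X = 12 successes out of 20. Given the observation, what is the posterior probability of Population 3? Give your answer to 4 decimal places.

0.5286

By Bayes' theorem, P(k | x) = π_k f_k(x) / Σ_j π_j f_j(x).
Component likelihoods at x = 12 successes out of 20:
  f_1 = C(20,12)·0.37^12·0.63^8 = 125970·6.58295e-06·0.0248156 = 0.0205784
  f_2 = C(20,12)·0.48^12·0.52^8 = 125970·0.000149587·0.00534597 = 0.100737
  f_3 = C(20,12)·0.60^12·0.40^8 = 125970·0.00217678·0.00065536 = 0.179706
  f_4 = C(20,12)·0.90^12·0.10^8 = 125970·0.28243·1e-08 = 0.000355776
Unnormalised posteriors:
  π_1·f_1 = 0.30 × 0.0205784 = 0.00617353
  π_2·f_2 = 0.16 × 0.100737 = 0.0161179
  π_3·f_3 = 0.14 × 0.179706 = 0.0251588
  π_4·f_4 = 0.40 × 0.000355776 = 0.000142311
Evidence: 0.00617353 + 0.0161179 + 0.0251588 + 0.000142311 = 0.0475926
So the posterior for Population 3 is 0.0251588 / 0.0475926 ≈ 0.5286.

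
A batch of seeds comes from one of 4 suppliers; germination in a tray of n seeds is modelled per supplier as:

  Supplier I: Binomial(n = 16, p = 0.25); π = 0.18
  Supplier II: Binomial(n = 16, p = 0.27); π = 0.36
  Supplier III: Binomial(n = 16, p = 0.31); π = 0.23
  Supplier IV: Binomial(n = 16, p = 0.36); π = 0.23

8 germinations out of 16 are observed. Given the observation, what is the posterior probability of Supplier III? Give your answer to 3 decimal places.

0.257

The responsibility of component k is π_k f_k(x) divided by Σ_j π_j f_j(x).
Component likelihoods at x = 8 germinations out of 16:
  L_I = C(16,8)·0.25^8·0.75^8 = 12870·1.52588e-05·0.100113 = 0.0196602
  L_II = C(16,8)·0.27^8·0.73^8 = 12870·2.8243e-05·0.080646 = 0.0293138
  L_III = C(16,8)·0.31^8·0.69^8 = 12870·8.52891e-05·0.0513798 = 0.0563981
  L_IV = C(16,8)·0.36^8·0.64^8 = 12870·0.000282111·0.0281475 = 0.102197
Prior × likelihood for each component:
  π_I·L_I = 0.18 × 0.0196602 = 0.00353884
  π_II·L_II = 0.36 × 0.0293138 = 0.010553
  π_III·L_III = 0.23 × 0.0563981 = 0.0129716
  π_IV·L_IV = 0.23 × 0.102197 = 0.0235053
Normaliser: 0.00353884 + 0.010553 + 0.0129716 + 0.0235053 = 0.0505687
P(Supplier III | x) ≈ 0.257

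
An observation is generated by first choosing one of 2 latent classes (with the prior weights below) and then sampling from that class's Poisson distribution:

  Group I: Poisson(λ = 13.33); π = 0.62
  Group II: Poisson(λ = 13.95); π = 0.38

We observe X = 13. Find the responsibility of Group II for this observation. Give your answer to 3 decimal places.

Posterior ∝ prior × likelihood, so P(k | x) ∝ π_k f_k(x); normalise over all components.
Poisson probabilities:
  L_I = e^(−13.33)·13.33^13/13! = 0.109488
  L_II = e^(−13.95)·13.95^13/13! = 0.10636
Unnormalised posteriors:
  π_I·L_I = 0.62 × 0.109488 = 0.0678825
  π_II·L_II = 0.38 × 0.10636 = 0.0404166
Marginal: 0.0678825 + 0.0404166 = 0.108299
P(Group II | the observation) = 0.0404166 / 0.108299 ≈ 0.373

0.373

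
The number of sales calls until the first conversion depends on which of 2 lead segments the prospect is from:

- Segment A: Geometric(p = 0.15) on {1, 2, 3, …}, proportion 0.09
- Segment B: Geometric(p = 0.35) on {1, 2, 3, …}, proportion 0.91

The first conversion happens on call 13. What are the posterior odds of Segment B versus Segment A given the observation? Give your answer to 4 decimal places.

0.9434

Only the two components matter; the odds are (w_i f_i(x)) / (w_j f_j(x)).
Component likelihoods at x = 13:
  p_A = 0.0213363
  p_B = 0.0019908
0.00181163 / 0.00192026 ≈ 0.9434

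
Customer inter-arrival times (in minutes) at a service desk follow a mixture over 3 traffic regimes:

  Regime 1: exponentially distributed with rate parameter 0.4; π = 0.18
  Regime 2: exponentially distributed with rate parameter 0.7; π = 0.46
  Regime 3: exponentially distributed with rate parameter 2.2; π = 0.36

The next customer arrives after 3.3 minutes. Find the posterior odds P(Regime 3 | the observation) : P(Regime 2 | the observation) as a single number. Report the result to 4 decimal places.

0.0174

Posterior odds = (π_i f_i(x)) / (π_j f_j(x)); the normalising sum cancels.
Component likelihoods at x = 3.3 minutes:
  f_1 = 0.4·e^(−0.4·3.3) = 0.4·e^(−1.3200) = 0.106854
  f_2 = 0.7·e^(−0.7·3.3) = 0.7·e^(−2.3100) = 0.0694829
  f_3 = 2.2·e^(−2.2·3.3) = 2.2·e^(−7.2600) = 0.00154684
Odds = (0.36/0.46) × (0.00154684/0.0694829) = 0.782609 × 0.0222621 ≈ 0.0174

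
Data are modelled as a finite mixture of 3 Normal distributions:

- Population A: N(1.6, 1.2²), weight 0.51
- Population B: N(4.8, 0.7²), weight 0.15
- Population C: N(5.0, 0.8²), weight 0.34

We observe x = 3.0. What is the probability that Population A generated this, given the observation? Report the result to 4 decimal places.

0.8903

P(component k | x) = π_k·f_k(x) / marginal(x), where marginal(x) = Σ_j π_j·f_j(x).
Normal densities:
  p_A = 0.168332
  p_B = 0.0208921
  p_C = 0.0219104
Unnormalised posteriors:
  π_A·p_A = 0.51 × 0.168332 = 0.0858494
  π_B·p_B = 0.15 × 0.0208921 = 0.00313381
  π_C·p_C = 0.34 × 0.0219104 = 0.00744953
Marginal: 0.0858494 + 0.00313381 + 0.00744953 = 0.0964328
P(Population A | x) = 0.0858494 / 0.0964328 ≈ 0.8903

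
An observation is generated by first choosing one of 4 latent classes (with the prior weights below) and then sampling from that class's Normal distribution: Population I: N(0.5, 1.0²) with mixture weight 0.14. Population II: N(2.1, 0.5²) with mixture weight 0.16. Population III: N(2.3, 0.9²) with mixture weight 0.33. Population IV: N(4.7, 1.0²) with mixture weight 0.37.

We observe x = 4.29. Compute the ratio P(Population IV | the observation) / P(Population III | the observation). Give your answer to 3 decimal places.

The posterior odds equal the prior odds times the likelihood ratio: (π_i/π_j)·(f_i(x)/f_j(x)).
Component likelihoods at x = 4.29:
  L_I = (1/(1.0·√(2π)))·exp(−(4.29−0.5)²/(2·1.0²)) = 0.398942·exp(-7.18205) = 0.000303239
  L_II = (1/(0.5·√(2π)))·exp(−(4.29−2.1)²/(2·0.5²)) = 0.797885·exp(-9.59220) = 5.44629e-05
  L_III = (1/(0.9·√(2π)))·exp(−(4.29−2.3)²/(2·0.9²)) = 0.443269·exp(-2.44451) = 0.038462
  L_IV = (1/(1.0·√(2π)))·exp(−(4.29−4.7)²/(2·1.0²)) = 0.398942·exp(-0.08405) = 0.366782
Posterior odds = (π_IV·L_IV) / (π_III·L_III) = (0.37·0.366782) / (0.33·0.038462) = 0.135709 / 0.0126925 ≈ 10.692

10.692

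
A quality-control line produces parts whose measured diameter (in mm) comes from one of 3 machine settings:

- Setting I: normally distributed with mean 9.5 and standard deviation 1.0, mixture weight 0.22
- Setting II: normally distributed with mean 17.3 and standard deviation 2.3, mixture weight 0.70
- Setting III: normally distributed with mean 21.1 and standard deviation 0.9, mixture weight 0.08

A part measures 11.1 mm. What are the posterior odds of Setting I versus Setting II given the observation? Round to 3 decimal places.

The posterior odds equal the prior odds times the likelihood ratio: (P(Z=i)/P(Z=j))·(f_i(x)/f_j(x)).
Normal densities:
  p_I = (1/(1.0·√(2π)))·exp(−(11.1−9.5)²/(2·1.0²)) = 0.398942·exp(-1.28000) = 0.110921
  p_II = (1/(2.3·√(2π)))·exp(−(11.1−17.3)²/(2·2.3²)) = 0.173453·exp(-3.63327) = 0.0045843
  p_III = (1/(0.9·√(2π)))·exp(−(11.1−21.1)²/(2·0.9²)) = 0.443269·exp(-61.72840) = 6.89233e-28
0.0244026 / 0.00320901 ≈ 7.604

7.604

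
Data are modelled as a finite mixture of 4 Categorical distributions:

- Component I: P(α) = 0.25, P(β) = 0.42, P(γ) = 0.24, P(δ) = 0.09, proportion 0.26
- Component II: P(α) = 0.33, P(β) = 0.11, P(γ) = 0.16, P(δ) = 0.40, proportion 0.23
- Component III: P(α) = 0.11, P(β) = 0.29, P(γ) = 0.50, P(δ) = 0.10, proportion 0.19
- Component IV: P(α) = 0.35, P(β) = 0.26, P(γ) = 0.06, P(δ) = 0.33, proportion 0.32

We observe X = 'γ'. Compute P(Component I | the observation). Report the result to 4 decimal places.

The responsibility of component k is π_k f_k(x) divided by Σ_j π_j f_j(x).
Evaluate each component's likelihood at the observed value:
  p_I = P(γ | comp) = 0.24
  p_II = P(γ | comp) = 0.16
  p_III = P(γ | comp) = 0.50
  p_IV = P(γ | comp) = 0.06
Multiply by the mixture weights:
  π_I·p_I = 0.26 × 0.24 = 0.0624
  π_II·p_II = 0.23 × 0.16 = 0.0368
  π_III·p_III = 0.19 × 0.5 = 0.095
  π_IV·p_IV = 0.32 × 0.06 = 0.0192
Normaliser: 0.0624 + 0.0368 + 0.095 + 0.0192 = 0.2134
Responsibility of Component I: 0.0624 / 0.2134 ≈ 0.2924

0.2924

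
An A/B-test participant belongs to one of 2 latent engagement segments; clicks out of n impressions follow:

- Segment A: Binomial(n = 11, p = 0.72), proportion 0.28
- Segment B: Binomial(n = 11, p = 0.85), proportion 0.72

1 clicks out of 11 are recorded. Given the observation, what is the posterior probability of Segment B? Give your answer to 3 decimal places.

0.006

P(component k | x) = P(Z=k)·f_k(x) / marginal(x), where marginal(x) = Σ_j P(Z=j)·f_j(x).
Component likelihoods at x = 1 clicks out of 11:
  p_A = 2.34588e-05
  p_B = 5.39168e-08
Unnormalised posteriors:
  P(Z=A)·p_A = 0.28 × 2.34588e-05 = 6.56846e-06
  P(Z=B)·p_B = 0.72 × 5.39168e-08 = 3.88201e-08
Denominator: 6.56846e-06 + 3.88201e-08 = 6.60728e-06
Responsibility of Segment B: 3.88201e-08 / 6.60728e-06 ≈ 0.006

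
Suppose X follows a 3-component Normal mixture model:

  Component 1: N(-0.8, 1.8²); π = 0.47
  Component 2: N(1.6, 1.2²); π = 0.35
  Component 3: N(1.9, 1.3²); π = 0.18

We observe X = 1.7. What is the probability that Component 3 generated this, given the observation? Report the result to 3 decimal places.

0.260

By Bayes' theorem, P(k | x) = π_k f_k(x) / Σ_j π_j f_j(x).
Component likelihoods at x = 1.7:
  f_1 = (1/(1.8·√(2π)))·exp(−(1.7−-0.8)²/(2·1.8²)) = 0.221635·exp(-0.96451) = 0.0844808
  f_2 = (1/(1.2·√(2π)))·exp(−(1.7−1.6)²/(2·1.2²)) = 0.332452·exp(-0.00347) = 0.3313
  f_3 = (1/(1.3·√(2π)))·exp(−(1.7−1.9)²/(2·1.3²)) = 0.306879·exp(-0.01183) = 0.303268
Multiply by the mixture weights:
  π_1·f_1 = 0.47 × 0.0844808 = 0.039706
  π_2·f_2 = 0.35 × 0.3313 = 0.115955
  π_3·f_3 = 0.18 × 0.303268 = 0.0545883
Marginal: 0.039706 + 0.115955 + 0.0545883 = 0.210249
P(Component 3 | x) ≈ 0.260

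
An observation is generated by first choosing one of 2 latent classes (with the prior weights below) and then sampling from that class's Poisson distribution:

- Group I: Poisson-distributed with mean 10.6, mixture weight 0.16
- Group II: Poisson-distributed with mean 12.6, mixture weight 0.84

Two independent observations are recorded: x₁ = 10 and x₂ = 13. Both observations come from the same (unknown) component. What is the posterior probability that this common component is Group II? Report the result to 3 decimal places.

0.837

Posterior ∝ prior × likelihood, so P(k | x) ∝ P(Z=k) f_k(x); normalise over all components.
Since both observations come from the same component, the likelihood for component k is f_k(x₁)·f_k(x₂).
  p_I = [e^(−10.6)·10.6^10/10! = 0.122963] × [0.0853443] = 0.0104942
  p_II = [e^(−12.6)·12.6^10/10! = 0.0937199] × [0.109251] = 0.010239
Weight by the priors:
  P(Z=I)·p_I = 0.16 × 0.0104942 = 0.00167907
  P(Z=II)·p_II = 0.84 × 0.010239 = 0.00860077
Sum: 0.00167907 + 0.00860077 = 0.0102798
P(Group II | x₁, x₂) = 0.00860077 / 0.0102798 ≈ 0.837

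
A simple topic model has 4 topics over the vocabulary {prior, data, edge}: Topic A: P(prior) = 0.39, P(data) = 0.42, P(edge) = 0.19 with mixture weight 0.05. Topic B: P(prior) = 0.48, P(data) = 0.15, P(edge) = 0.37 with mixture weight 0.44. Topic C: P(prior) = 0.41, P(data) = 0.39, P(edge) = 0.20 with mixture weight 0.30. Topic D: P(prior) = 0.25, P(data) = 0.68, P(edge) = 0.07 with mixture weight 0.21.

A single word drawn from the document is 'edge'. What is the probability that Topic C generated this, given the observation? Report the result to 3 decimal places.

0.243

P(component k | x) = π_k·f_k(x) / marginal(x), where marginal(x) = Σ_j π_j·f_j(x).
Component likelihoods at x = 'edge':
  f_A = P(edge | comp) = 0.19
  f_B = P(edge | comp) = 0.37
  f_C = P(edge | comp) = 0.20
  f_D = P(edge | comp) = 0.07
Prior × likelihood for each component:
  π_A·f_A = 0.05 × 0.19 = 0.0095
  π_B·f_B = 0.44 × 0.37 = 0.1628
  π_C·f_C = 0.30 × 0.2 = 0.06
  π_D·f_D = 0.21 × 0.07 = 0.0147
Denominator: 0.0095 + 0.1628 + 0.06 + 0.0147 = 0.247
Responsibility of Topic C: 0.06 / 0.247 ≈ 0.243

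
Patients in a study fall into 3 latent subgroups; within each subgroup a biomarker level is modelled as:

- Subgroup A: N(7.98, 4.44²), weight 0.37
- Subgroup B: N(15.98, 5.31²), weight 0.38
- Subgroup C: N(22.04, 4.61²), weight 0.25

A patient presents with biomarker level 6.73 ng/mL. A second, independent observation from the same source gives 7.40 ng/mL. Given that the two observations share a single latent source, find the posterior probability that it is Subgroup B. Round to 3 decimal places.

The responsibility of component k is w_k f_k(x) divided by Σ_j w_j f_j(x).
Since both observations come from the same component, the likelihood for component k is f_k(x₁)·f_k(x₂).
  f_A = [0.0863607] × [0.0890885] = 0.00769374
  f_B = [0.0164767] × [0.0203644] = 0.000335539
  f_C = [0.000348517] × [0.000558801] = 1.94752e-07
Weight by the priors:
  w_A·f_A = 0.37 × 0.00769374 = 0.00284668
  w_B·f_B = 0.38 × 0.000335539 = 0.000127505
  w_C·f_C = 0.25 × 1.94752e-07 = 4.86879e-08
Denominator: 0.00284668 + 0.000127505 + 4.86879e-08 = 0.00297424
So the posterior for Subgroup B is 0.000127505 / 0.00297424 ≈ 0.043.

0.043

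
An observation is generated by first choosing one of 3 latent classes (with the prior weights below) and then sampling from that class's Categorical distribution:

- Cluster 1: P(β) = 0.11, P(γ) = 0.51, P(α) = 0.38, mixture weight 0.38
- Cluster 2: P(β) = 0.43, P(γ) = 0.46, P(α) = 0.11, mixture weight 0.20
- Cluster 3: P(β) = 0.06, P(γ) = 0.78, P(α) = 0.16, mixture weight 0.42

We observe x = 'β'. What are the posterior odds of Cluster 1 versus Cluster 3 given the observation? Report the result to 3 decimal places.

Since P(k|x) ∝ w_k f_k(x), the posterior odds are w_i f_i(x) / (w_j f_j(x)).
Evaluate each component's likelihood at the observed value:
  f_1 = 0.11
  f_2 = 0.43
  f_3 = 0.06
0.0418 / 0.0252 ≈ 1.659

1.659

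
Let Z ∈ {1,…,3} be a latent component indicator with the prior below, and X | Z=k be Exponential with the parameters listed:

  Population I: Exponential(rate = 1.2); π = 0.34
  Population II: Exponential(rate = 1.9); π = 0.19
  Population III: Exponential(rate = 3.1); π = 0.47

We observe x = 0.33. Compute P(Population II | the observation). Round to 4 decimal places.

P(component k | x) = P(Z=k)·f_k(x) / marginal(x), where marginal(x) = Σ_j P(Z=j)·f_j(x).
Evaluate each component's likelihood at the observed value:
  L_I = 1.2·e^(−1.2·0.33) = 1.2·e^(−0.3960) = 0.807608
  L_II = 1.9·e^(−1.9·0.33) = 1.9·e^(−0.6270) = 1.01496
  L_III = 3.1·e^(−3.1·0.33) = 3.1·e^(−1.0230) = 1.1145
Weight by the priors:
  P(Z=I)·L_I = 0.34 × 0.807608 = 0.274587
  P(Z=II)·L_II = 0.19 × 1.01496 = 0.192843
  P(Z=III)·L_III = 0.47 × 1.1145 = 0.523813
Evidence: 0.274587 + 0.192843 + 0.523813 = 0.991243
Responsibility of Population II: 0.192843 / 0.991243 ≈ 0.1945

0.1945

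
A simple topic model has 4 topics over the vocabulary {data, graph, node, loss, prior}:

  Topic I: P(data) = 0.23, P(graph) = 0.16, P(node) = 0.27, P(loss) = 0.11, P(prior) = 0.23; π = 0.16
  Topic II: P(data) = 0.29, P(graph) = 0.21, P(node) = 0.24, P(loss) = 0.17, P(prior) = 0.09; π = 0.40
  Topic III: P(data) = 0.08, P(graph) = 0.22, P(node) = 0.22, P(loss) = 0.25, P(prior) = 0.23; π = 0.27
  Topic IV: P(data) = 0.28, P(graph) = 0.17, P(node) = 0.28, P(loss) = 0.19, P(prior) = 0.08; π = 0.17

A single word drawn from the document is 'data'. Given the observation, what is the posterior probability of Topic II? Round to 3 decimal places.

Posterior ∝ prior × likelihood, so P(k | x) ∝ w_k f_k(x); normalise over all components.
Evaluate each component's likelihood at the observed value:
  L_I = 0.23
  L_II = 0.29
  L_III = 0.08
  L_IV = 0.28
Unnormalised posteriors:
  w_I·L_I = 0.16 × 0.23 = 0.0368
  w_II·L_II = 0.40 × 0.29 = 0.116
  w_III·L_III = 0.27 × 0.08 = 0.0216
  w_IV·L_IV = 0.17 × 0.28 = 0.0476
Denominator: 0.0368 + 0.116 + 0.0216 + 0.0476 = 0.222
P(Topic II | 'data') ≈ 0.523

0.523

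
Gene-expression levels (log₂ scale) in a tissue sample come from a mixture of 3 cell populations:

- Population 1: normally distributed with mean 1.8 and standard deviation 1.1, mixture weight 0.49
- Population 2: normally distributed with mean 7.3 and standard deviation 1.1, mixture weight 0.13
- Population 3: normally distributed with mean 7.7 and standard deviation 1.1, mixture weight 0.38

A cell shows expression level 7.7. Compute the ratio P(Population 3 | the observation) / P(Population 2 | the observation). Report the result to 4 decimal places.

3.1229

Since P(k|x) ∝ π_k f_k(x), the posterior odds are π_i f_i(x) / (π_j f_j(x)).
Evaluate each component's likelihood at the observed value:
  p_1 = 2.05351e-07
  p_2 = 0.339472
  p_3 = 0.362675
0.137816 / 0.0441313 ≈ 3.1229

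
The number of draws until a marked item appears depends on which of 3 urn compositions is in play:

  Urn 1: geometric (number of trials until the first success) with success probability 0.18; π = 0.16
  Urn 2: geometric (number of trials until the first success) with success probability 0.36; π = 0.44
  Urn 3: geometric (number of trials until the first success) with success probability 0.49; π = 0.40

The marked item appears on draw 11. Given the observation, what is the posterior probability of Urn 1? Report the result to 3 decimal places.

Apply Bayes' rule: the posterior for each component is proportional to its prior times its likelihood at x.
Component likelihoods at x = 11:
  L_1 = 0.18·(1−0.18)^10 = 0.18·0.137448 = 0.0247406
  L_2 = 0.36·(1−0.36)^10 = 0.36·0.0115292 = 0.00415052
  L_3 = 0.49·(1−0.49)^10 = 0.49·0.00119042 = 0.000583308
Multiply by the mixture weights:
  π_1·L_1 = 0.16 × 0.0247406 = 0.0039585
  π_2·L_2 = 0.44 × 0.00415052 = 0.00182623
  π_3·L_3 = 0.40 × 0.000583308 = 0.000233323
Normaliser: 0.0039585 + 0.00182623 + 0.000233323 = 0.00601805
P(Urn 1 | x) = 0.0039585 / 0.00601805 ≈ 0.658

0.658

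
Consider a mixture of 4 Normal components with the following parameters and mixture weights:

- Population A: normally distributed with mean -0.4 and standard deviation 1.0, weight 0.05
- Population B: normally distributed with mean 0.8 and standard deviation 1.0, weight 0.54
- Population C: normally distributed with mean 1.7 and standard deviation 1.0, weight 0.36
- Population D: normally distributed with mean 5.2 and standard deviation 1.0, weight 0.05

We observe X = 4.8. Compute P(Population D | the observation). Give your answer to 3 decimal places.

Posterior ∝ prior × likelihood, so P(k | x) ∝ w_k f_k(x); normalise over all components.
Evaluate each component's likelihood at the observed value:
  f_A = (1/(1.0·√(2π)))·exp(−(4.8−-0.4)²/(2·1.0²)) = 0.398942·exp(-13.52000) = 5.36104e-07
  f_B = (1/(1.0·√(2π)))·exp(−(4.8−0.8)²/(2·1.0²)) = 0.398942·exp(-8.00000) = 0.00013383
  f_C = (1/(1.0·√(2π)))·exp(−(4.8−1.7)²/(2·1.0²)) = 0.398942·exp(-4.80500) = 0.00326682
  f_D = (1/(1.0·√(2π)))·exp(−(4.8−5.2)²/(2·1.0²)) = 0.398942·exp(-0.08000) = 0.36827
Prior × likelihood for each component:
  w_A·f_A = 0.05 × 5.36104e-07 = 2.68052e-08
  w_B·f_B = 0.54 × 0.00013383 = 7.22683e-05
  w_C·f_C = 0.36 × 0.00326682 = 0.00117605
  w_D·f_D = 0.05 × 0.36827 = 0.0184135
Normaliser: 2.68052e-08 + 7.22683e-05 + 0.00117605 + 0.0184135 = 0.0196619
P(Population D | the observation) ≈ 0.937

0.937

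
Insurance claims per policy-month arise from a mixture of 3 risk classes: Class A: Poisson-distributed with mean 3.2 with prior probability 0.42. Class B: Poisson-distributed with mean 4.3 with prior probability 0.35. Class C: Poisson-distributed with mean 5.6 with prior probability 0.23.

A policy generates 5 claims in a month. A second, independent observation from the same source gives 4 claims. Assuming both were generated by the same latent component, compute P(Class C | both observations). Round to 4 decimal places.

0.2303

Apply Bayes' rule: the posterior for each component is proportional to its prior times its likelihood at x.
Since both observations come from the same component, the likelihood for component k is f_k(x₁)·f_k(x₂).
  L_A = [0.113979] × [0.178093] = 0.0202989
  L_B = [0.166224] × [0.193284] = 0.0321285
  L_C = [0.169711] × [0.151528] = 0.0257159
Unnormalised posteriors:
  P(Z=A)·L_A = 0.42 × 0.0202989 = 0.00852554
  P(Z=B)·L_B = 0.35 × 0.0321285 = 0.011245
  P(Z=C)·L_C = 0.23 × 0.0257159 = 0.00591465
Normaliser: 0.00852554 + 0.011245 + 0.00591465 = 0.0256852
So the posterior for Class C is 0.00591465 / 0.0256852 ≈ 0.2303.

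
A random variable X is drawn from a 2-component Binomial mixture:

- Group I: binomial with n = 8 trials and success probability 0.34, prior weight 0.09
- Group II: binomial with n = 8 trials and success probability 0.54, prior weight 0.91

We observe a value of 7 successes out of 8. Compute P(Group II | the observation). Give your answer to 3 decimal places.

0.994

Posterior ∝ prior × likelihood, so P(k | x) ∝ w_k f_k(x); normalise over all components.
Evaluate each component's likelihood at the observed value:
  f_I = 0.00277323
  f_II = 0.0492724
Multiply by the mixture weights:
  w_I·f_I = 0.09 × 0.00277323 = 0.000249591
  w_II·f_II = 0.91 × 0.0492724 = 0.0448379
Marginal: 0.000249591 + 0.0448379 = 0.0450875
P(Group II | data) ≈ 0.994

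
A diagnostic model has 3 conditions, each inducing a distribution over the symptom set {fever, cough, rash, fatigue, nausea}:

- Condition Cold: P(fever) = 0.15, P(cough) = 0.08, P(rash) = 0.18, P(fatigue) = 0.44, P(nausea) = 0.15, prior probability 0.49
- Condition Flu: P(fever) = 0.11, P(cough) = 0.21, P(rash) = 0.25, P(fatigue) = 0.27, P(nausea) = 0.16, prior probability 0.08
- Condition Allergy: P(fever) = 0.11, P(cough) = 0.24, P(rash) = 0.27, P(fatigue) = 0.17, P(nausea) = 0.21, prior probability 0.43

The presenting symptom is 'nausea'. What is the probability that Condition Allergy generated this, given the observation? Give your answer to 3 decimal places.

The responsibility of component k is P(Z=k) f_k(x) divided by Σ_j P(Z=j) f_j(x).
Evaluate each component's likelihood at the observed value:
  p_Cold = 0.15
  p_Flu = 0.16
  p_Allergy = 0.21
Prior × likelihood for each component:
  P(Z=Cold)·p_Cold = 0.49 × 0.15 = 0.0735
  P(Z=Flu)·p_Flu = 0.08 × 0.16 = 0.0128
  P(Z=Allergy)·p_Allergy = 0.43 × 0.21 = 0.0903
Marginal: 0.0735 + 0.0128 + 0.0903 = 0.1766
So the posterior for Condition Allergy is 0.0903 / 0.1766 ≈ 0.511.

0.511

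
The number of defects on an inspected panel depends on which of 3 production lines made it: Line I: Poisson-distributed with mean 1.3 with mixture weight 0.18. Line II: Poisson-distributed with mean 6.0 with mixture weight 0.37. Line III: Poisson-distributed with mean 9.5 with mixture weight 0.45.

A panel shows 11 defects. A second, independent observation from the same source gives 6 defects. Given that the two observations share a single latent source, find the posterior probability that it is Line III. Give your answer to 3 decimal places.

By Bayes' theorem, P(k | x) = π_k f_k(x) / Σ_j π_j f_j(x).
Since both observations come from the same component, the likelihood for component k is f_k(x₁)·f_k(x₂).
  f_I = [1.2236e-07] × [0.00182703] = 2.23554e-10
  f_II = [0.022529] × [0.160623] = 0.00361867
  f_III = [0.106661] × [0.0764208] = 0.00815113
Multiply by the mixture weights:
  π_I·f_I = 0.18 × 2.23554e-10 = 4.02398e-11
  π_II·f_II = 0.37 × 0.00361867 = 0.00133891
  π_III·f_III = 0.45 × 0.00815113 = 0.00366801
Sum: 4.02398e-11 + 0.00133891 + 0.00366801 = 0.00500692
P(Line III | x) ≈ 0.733

0.733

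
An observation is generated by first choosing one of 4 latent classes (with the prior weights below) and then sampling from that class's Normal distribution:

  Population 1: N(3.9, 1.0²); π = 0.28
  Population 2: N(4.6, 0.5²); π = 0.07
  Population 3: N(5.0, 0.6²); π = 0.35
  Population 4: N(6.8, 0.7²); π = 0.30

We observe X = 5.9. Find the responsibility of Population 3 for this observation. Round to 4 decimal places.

The responsibility of component k is π_k f_k(x) divided by Σ_j π_j f_j(x).
Normal densities:
  p_1 = 0.053991
  p_2 = 0.0271659
  p_3 = 0.215863
  p_4 = 0.249376
Unnormalised posteriors:
  π_1·p_1 = 0.28 × 0.053991 = 0.0151175
  π_2·p_2 = 0.07 × 0.0271659 = 0.00190162
  π_3·p_3 = 0.35 × 0.215863 = 0.0755519
  π_4·p_4 = 0.30 × 0.249376 = 0.0748127
Sum: 0.0151175 + 0.00190162 + 0.0755519 + 0.0748127 = 0.167384
So the posterior for Population 3 is 0.0755519 / 0.167384 ≈ 0.4514.

0.4514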